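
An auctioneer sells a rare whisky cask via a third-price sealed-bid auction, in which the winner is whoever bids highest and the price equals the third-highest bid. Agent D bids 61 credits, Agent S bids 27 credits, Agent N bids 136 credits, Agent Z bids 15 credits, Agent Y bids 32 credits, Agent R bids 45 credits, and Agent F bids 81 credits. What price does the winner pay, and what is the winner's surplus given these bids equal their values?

Bids in descending order: Agent N 136 credits, then Agent F 81 credits, then Agent D 61 credits, then Agent R 45 credits, then Agent Y 32 credits, then Agent S 27 credits, then Agent Z 15 credits.
Agent N is the highest bidder, so Agent N wins.
Under the third-price rule, the price is the third-highest bid: 61 credits.
Surplus = 136 credits − 61 credits = 75 credits.

Price 61 credits; surplus 75 credits.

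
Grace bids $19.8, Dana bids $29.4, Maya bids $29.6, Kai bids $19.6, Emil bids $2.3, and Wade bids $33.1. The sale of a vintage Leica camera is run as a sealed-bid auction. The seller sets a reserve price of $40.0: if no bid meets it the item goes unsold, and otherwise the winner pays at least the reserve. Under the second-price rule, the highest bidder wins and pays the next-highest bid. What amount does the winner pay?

unsold

Ranking the bids: Wade $33.1 > Maya $29.6 > Dana $29.4 > Grace $19.8 > Kai $19.6 > Emil $2.3.
The top bid $33.1 is below the reserve $40.0, so the item goes unsold and nothing is paid.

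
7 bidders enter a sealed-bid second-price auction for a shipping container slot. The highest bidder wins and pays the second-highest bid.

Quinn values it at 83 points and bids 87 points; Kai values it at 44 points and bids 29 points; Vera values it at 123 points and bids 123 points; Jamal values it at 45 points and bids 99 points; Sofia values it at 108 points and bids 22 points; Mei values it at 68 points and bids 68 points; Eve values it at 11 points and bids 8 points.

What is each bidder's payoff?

Quinn 0 points, Kai 0 points, Vera 24 points, Jamal 0 points, Sofia 0 points, Mei 0 points, Eve 0 points.

Sorted high to low: Vera 123 points, then Jamal 99 points, then Quinn 87 points, then Mei 68 points, then Kai 29 points, then Sofia 22 points, then Eve 8 points.
Vera has the top bid and wins; the price is the second-highest bid, 99 points.
Vera's payoff = 123 points − 99 points = 24 points. All other bidders lose, so their payoff is 0.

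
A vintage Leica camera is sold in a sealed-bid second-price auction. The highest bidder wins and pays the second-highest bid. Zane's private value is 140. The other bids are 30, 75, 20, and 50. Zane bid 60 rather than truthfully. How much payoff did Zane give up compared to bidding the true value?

The highest competing bid is 75.
Bidding truthfully at 140: Zane has the top bid, wins, and pays the second-highest bid 75. Payoff = 140 − 75 = 65.
Bidding 60: the top bid is 75 (a rival), so Zane loses. Payoff = 0.
Regret = truthful payoff − actual payoff = 65 − 0 = 65.

Regret: 65.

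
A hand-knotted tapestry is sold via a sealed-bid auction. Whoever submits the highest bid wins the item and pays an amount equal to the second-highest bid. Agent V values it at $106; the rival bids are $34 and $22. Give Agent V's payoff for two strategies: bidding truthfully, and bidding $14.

The highest competing bid is $34.
Bidding truthfully at $106: Agent V has the top bid, wins, and pays the second-highest bid $34. Payoff = $106 − $34 = $72.
Bidding $14: the top bid is $34 (a rival), so Agent V loses. Payoff = $0.

Truthful: $72; alternative: $0.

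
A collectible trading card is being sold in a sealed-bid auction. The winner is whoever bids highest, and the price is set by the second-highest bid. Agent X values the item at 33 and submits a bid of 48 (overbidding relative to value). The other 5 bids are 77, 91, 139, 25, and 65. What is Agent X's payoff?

Highest competing bid: 139.
Agent X's bid 48 is not the highest, so Agent X loses, pays nothing, and earns zero payoff.

Payoff = 0.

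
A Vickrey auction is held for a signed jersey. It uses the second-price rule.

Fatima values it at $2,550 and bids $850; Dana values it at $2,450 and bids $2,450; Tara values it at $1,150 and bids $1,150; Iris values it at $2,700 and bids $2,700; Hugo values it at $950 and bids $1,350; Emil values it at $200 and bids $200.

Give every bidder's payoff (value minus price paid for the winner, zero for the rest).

Ordered from highest: Iris $2,700, then Dana $2,450, then Hugo $1,350, then Tara $1,150, then Fatima $850, then Emil $200.
Iris has the top bid and wins; the price is the second-highest bid, $2,450.
Iris's payoff = $2,700 − $2,450 = $250. All other bidders lose, so their payoff is 0.

Fatima $0, Dana $0, Tara $0, Iris $250, Hugo $0, Emil $0.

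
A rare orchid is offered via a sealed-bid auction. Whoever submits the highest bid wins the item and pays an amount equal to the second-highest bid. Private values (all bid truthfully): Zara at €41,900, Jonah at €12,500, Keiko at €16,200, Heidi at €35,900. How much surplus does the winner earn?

Sorted high to low: Zara €41,900 > Heidi €35,900 > Keiko €16,200 > Jonah €12,500.
Zara wins with the top bid and pays the second-highest, €35,900.
Surplus = €41,900 − €35,900 = €6,000.

Winner's surplus: €6,000.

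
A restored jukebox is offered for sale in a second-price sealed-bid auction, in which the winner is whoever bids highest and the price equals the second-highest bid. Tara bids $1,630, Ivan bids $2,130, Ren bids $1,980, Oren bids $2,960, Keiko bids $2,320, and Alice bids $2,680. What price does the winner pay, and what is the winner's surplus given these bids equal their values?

The winner pays $2,680 for a surplus of $280.

Ordered from highest: Oren $2,960 > Alice $2,680 > Keiko $2,320 > Ivan $2,130 > Ren $1,980 > Tara $1,630.
Oren is the highest bidder, so Oren wins.
Under the second-price rule, the price is the second-highest bid: $2,680.
Surplus = $2,960 − $2,680 = $280.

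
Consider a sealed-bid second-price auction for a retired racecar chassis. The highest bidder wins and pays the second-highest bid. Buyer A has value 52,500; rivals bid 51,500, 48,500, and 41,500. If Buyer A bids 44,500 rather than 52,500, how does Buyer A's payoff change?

Payoff change: -1,000.

The highest competing bid is 51,500.
Bidding truthfully at 52,500: Buyer A has the top bid, wins, and pays the second-highest bid 51,500. Payoff = 52,500 − 51,500 = 1,000.
Bidding 44,500: the top bid is 51,500 (a rival), so Buyer A loses. Payoff = 0.
Change = 0 − 1,000 = -1,000.
This is the dominant-strategy logic: truthful bidding weakly beats any alternative.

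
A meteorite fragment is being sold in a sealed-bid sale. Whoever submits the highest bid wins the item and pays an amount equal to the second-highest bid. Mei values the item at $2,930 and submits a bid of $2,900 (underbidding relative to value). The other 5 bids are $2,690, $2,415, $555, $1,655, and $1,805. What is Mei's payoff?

Highest competing bid: $2,690.
Mei's bid $2,900 is the highest overall, so Mei wins and pays the second-highest bid, $2,690.
Payoff = value − price = $2,930 − $2,690 = $240.

$240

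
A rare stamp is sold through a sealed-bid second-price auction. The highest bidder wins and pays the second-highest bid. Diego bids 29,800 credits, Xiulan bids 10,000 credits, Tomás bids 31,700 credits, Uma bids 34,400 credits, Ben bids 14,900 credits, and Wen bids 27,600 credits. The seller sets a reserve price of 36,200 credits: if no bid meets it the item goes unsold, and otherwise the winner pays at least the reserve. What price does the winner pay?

unsold

Bids in descending order: Uma 34,400 credits, then Tomás 31,700 credits, then Diego 29,800 credits, then Wen 27,600 credits, then Ben 14,900 credits, then Xiulan 10,000 credits.
The top bid 34,400 credits is below the reserve 36,200 credits, so the item goes unsold and nothing is paid.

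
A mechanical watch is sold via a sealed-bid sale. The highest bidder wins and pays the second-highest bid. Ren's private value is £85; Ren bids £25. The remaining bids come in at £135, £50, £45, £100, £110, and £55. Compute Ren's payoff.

Ren's payoff: £0.

Highest competing bid: £135.
Ren's bid £25 is not the highest, so Ren loses, pays nothing, and earns zero payoff.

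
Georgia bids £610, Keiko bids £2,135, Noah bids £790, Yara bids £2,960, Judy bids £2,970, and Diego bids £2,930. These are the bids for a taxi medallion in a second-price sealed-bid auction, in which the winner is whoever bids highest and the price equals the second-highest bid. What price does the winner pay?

The winner pays £2,960.

Sorted high to low: Judy £2,970; Yara £2,960; Diego £2,930; Keiko £2,135; Noah £790; Georgia £610.
Judy is the highest bidder, so Judy wins.
Under the second-price rule, the price is the second-highest bid: £2,960.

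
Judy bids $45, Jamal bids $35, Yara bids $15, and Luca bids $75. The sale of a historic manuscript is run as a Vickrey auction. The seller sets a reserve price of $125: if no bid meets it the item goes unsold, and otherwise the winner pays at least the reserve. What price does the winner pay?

Ordered from highest: Luca $75 > Judy $45 > Jamal $35 > Yara $15.
The top bid $75 is below the reserve $125, so the item goes unsold and nothing is paid.

unsold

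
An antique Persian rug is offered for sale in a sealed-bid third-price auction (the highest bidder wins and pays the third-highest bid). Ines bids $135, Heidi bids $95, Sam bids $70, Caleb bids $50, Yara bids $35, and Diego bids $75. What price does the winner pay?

Price paid: $75.

Ordered from highest: Ines $135, then Heidi $95, then Diego $75, then Sam $70, then Caleb $50, then Yara $35.
Ines is the highest bidder, so Ines wins.
Under the third-price rule, the price is the third-highest bid: $75.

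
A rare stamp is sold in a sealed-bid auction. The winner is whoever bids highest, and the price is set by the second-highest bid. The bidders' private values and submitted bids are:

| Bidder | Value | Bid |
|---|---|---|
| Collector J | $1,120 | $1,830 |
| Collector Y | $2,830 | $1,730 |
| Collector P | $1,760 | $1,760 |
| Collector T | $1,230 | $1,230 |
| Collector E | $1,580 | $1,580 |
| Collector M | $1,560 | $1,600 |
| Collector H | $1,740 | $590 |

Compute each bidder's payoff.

Sorted high to low: Collector J $1,830 > Collector P $1,760 > Collector Y $1,730 > Collector M $1,600 > Collector E $1,580 > Collector T $1,230 > Collector H $590.
Collector J has the top bid and wins; the price is the second-highest bid, $1,760.
Collector J's payoff = $1,120 − $1,760 = -$640. All other bidders lose, so their payoff is 0.

Payoffs: Collector J -$640, Collector Y $0, Collector P $0, Collector T $0, Collector E $0, Collector M $0, Collector H $0.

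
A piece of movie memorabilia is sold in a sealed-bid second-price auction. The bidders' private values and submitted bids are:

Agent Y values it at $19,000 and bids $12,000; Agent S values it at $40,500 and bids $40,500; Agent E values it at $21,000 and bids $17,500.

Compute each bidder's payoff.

Payoffs: Agent Y $0, Agent S $23,000, Agent E $0.

Ordered from highest: Agent S $40,500 > Agent E $17,500 > Agent Y $12,000.
Agent S has the top bid and wins; the price is the second-highest bid, $17,500.
Agent S's payoff = $40,500 − $17,500 = $23,000. All other bidders lose, so their payoff is 0.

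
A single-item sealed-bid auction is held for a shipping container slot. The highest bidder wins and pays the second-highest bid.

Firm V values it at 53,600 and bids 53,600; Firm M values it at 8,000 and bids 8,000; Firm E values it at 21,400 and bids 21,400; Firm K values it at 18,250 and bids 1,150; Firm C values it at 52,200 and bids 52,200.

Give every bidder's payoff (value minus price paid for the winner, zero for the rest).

Payoffs: Firm V 1,400, Firm M 0, Firm E 0, Firm K 0, Firm C 0.

Ordered from highest: Firm V 53,600; Firm C 52,200; Firm E 21,400; Firm M 8,000; Firm K 1,150.
Firm V has the top bid and wins; the price is the second-highest bid, 52,200.
Firm V's payoff = 53,600 − 52,200 = 1,400. All other bidders lose, so their payoff is 0.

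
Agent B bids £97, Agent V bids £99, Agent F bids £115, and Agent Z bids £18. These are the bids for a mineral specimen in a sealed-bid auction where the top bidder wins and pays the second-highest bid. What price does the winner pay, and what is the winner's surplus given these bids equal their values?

Ordered from highest: Agent F £115; Agent V £99; Agent B £97; Agent Z £18.
Agent F is the highest bidder, so Agent F wins.
Under the second-price rule, the price is the second-highest bid: £99.
Surplus = £115 − £99 = £16.

Price £99; surplus £16.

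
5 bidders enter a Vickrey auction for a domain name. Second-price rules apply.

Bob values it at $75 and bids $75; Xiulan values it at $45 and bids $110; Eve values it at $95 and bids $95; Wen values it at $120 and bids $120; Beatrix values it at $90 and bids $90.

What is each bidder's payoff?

Bob $0, Xiulan $0, Eve $0, Wen $10, Beatrix $0.

Bids in descending order: Wen $120, then Xiulan $110, then Eve $95, then Beatrix $90, then Bob $75.
Wen has the top bid and wins; the price is the second-highest bid, $110.
Wen's payoff = $120 − $110 = $10. All other bidders lose, so their payoff is 0.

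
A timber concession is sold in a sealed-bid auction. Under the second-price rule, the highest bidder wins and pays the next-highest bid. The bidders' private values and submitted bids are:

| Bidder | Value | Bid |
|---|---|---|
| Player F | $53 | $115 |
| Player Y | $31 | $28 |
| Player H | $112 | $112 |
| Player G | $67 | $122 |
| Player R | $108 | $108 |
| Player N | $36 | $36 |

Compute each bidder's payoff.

Payoffs: Player F $0, Player Y $0, Player H $0, Player G -$48, Player R $0, Player N $0.

Ranking the bids: Player G $122 > Player F $115 > Player H $112 > Player R $108 > Player N $36 > Player Y $28.
Player G has the top bid and wins; the price is the second-highest bid, $115.
Player G's payoff = $67 − $115 = -$48. All other bidders lose, so their payoff is 0.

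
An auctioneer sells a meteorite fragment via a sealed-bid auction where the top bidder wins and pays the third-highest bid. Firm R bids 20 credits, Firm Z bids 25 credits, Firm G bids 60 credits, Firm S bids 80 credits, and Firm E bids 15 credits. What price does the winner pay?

Bids in descending order: Firm S 80 credits, then Firm G 60 credits, then Firm Z 25 credits, then Firm R 20 credits, then Firm E 15 credits.
Firm S is the highest bidder, so Firm S wins.
Under the third-price rule, the price is the third-highest bid: 25 credits.

25 credits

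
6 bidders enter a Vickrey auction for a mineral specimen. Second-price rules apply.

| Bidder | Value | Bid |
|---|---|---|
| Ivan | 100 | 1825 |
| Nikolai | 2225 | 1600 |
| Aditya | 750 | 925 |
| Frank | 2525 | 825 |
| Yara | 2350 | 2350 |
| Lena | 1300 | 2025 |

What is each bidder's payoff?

Ivan 0, Nikolai 0, Aditya 0, Frank 0, Yara 325, Lena 0.

Sorted high to low: Yara 2350 > Lena 2025 > Ivan 1825 > Nikolai 1600 > Aditya 925 > Frank 825.
Yara has the top bid and wins; the price is the second-highest bid, 2025.
Yara's payoff = 2350 − 2025 = 325. All other bidders lose, so their payoff is 0.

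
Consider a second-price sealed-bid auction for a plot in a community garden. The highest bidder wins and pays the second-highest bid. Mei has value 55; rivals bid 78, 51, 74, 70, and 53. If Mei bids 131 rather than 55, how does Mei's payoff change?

-23

The highest competing bid is 78.
Bidding truthfully at 55: the top bid is 78 (a rival), so Mei loses. Payoff = 0.
Bidding 131: Mei has the top bid, wins, and pays the second-highest bid 78. Payoff = 55 − 78 = -23.
Change = -23 − 0 = -23.
This is the dominant-strategy logic: truthful bidding weakly beats any alternative.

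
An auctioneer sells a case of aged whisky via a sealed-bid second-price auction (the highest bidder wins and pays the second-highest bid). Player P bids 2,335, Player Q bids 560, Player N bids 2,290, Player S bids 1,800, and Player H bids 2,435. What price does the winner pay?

Ordered from highest: Player H 2,435; Player P 2,335; Player N 2,290; Player S 1,800; Player Q 560.
Player H is the highest bidder, so Player H wins.
Under the second-price rule, the price is the second-highest bid: 2,335.

Price paid: 2,335.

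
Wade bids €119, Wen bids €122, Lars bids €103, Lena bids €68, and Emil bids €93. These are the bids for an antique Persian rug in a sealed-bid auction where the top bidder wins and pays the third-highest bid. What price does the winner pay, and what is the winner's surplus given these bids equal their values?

Price €103; surplus €19.

Bids in descending order: Wen €122; Wade €119; Lars €103; Emil €93; Lena €68.
Wen is the highest bidder, so Wen wins.
Under the third-price rule, the price is the third-highest bid: €103.
Surplus = €122 − €103 = €19.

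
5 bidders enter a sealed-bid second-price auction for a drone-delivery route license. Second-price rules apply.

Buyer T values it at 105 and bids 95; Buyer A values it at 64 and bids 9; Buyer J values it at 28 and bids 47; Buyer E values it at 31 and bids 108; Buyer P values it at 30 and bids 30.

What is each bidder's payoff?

Ranking the bids: Buyer E 108; Buyer T 95; Buyer J 47; Buyer P 30; Buyer A 9.
Buyer E has the top bid and wins; the price is the second-highest bid, 95.
Buyer E's payoff = 31 − 95 = -64. All other bidders lose, so their payoff is 0.

Payoffs: Buyer T 0, Buyer A 0, Buyer J 0, Buyer E -64, Buyer P 0.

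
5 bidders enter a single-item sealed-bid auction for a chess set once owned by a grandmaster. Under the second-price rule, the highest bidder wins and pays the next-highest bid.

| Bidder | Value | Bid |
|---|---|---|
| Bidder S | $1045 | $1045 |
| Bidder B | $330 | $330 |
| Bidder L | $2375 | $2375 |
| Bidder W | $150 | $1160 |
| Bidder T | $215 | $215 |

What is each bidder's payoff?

Payoffs: Bidder S $0, Bidder B $0, Bidder L $1215, Bidder W $0, Bidder T $0.

Bids in descending order: Bidder L $2375; Bidder W $1160; Bidder S $1045; Bidder B $330; Bidder T $215.
Bidder L has the top bid and wins; the price is the second-highest bid, $1160.
Bidder L's payoff = $2375 − $1160 = $1215. All other bidders lose, so their payoff is 0.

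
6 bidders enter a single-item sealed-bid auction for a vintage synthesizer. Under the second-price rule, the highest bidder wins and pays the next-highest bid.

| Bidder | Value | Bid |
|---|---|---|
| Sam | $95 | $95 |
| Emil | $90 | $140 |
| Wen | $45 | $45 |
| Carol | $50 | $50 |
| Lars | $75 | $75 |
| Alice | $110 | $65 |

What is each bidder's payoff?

Sorted high to low: Emil $140 > Sam $95 > Lars $75 > Alice $65 > Carol $50 > Wen $45.
Emil has the top bid and wins; the price is the second-highest bid, $95.
Emil's payoff = $90 − $95 = -$5. All other bidders lose, so their payoff is 0.

Sam $0, Emil -$5, Wen $0, Carol $0, Lars $0, Alice $0.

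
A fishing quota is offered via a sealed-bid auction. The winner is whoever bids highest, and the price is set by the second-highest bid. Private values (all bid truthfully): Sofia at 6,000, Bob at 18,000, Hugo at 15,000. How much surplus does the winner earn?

Surplus = 3,000.

Sorted high to low: Bob 18,000; Hugo 15,000; Sofia 6,000.
Bob wins with the top bid and pays the second-highest, 15,000.
Surplus = 18,000 − 15,000 = 3,000.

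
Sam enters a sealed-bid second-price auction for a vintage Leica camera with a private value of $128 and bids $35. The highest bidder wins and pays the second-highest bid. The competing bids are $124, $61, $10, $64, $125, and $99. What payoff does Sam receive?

Sam's payoff: $0.

Highest competing bid: $125.
Sam's bid $35 is not the highest, so Sam loses, pays nothing, and earns zero payoff.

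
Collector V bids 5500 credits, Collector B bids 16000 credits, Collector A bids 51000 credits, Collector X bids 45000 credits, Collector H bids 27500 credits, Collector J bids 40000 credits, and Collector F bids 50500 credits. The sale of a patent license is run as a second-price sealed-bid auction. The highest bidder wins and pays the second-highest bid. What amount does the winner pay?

Ranking the bids: Collector A 51000 credits > Collector F 50500 credits > Collector X 45000 credits > Collector J 40000 credits > Collector H 27500 credits > Collector B 16000 credits > Collector V 5500 credits.
Collector A has the highest bid, so Collector A wins.
The second-highest bid is 50500 credits, so that is what Collector A pays.

50500 credits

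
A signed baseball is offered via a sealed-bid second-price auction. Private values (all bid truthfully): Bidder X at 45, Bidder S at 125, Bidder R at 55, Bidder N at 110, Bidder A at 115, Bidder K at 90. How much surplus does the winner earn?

Ranking the bids: Bidder S 125 > Bidder A 115 > Bidder N 110 > Bidder K 90 > Bidder R 55 > Bidder X 45.
Bidder S wins with the top bid and pays the second-highest, 115.
Surplus = 125 − 115 = 10.

10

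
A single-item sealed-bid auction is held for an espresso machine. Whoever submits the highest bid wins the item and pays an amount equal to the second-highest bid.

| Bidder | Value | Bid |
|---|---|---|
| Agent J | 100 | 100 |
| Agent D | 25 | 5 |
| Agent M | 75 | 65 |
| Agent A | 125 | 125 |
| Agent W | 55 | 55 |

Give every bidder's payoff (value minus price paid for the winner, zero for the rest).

Agent J 0, Agent D 0, Agent M 0, Agent A 25, Agent W 0.

Ranking the bids: Agent A 125; Agent J 100; Agent M 65; Agent W 55; Agent D 5.
Agent A has the top bid and wins; the price is the second-highest bid, 100.
Agent A's payoff = 125 − 100 = 25. All other bidders lose, so their payoff is 0.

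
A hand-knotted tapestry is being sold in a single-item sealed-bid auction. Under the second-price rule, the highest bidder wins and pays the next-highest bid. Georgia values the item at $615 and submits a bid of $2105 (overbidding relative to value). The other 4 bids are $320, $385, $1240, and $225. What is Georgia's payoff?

Payoff = -$625.

Highest competing bid: $1240.
Georgia's bid $2105 is the highest overall, so Georgia wins and pays the second-highest bid, $1240.
Payoff = value − price = $615 − $1240 = -$625.
Overbidding won the item at a price above value — truthful bidding would have avoided this loss.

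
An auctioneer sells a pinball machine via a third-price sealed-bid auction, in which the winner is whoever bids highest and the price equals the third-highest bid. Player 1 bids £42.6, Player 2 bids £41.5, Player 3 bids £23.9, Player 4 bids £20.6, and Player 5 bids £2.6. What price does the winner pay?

The winner pays £23.9.

Ordered from highest: Player 1 £42.6 > Player 2 £41.5 > Player 3 £23.9 > Player 4 £20.6 > Player 5 £2.6.
Player 1 is the highest bidder, so Player 1 wins.
Under the third-price rule, the price is the third-highest bid: £23.9.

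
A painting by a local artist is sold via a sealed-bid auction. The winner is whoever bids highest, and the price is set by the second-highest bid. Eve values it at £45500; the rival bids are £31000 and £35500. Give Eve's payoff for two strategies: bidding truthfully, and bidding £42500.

Truthful: £10000; alternative: £10000.

The highest competing bid is £35500.
Bidding truthfully at £45500: Eve has the top bid, wins, and pays the second-highest bid £35500. Payoff = £45500 − £35500 = £10000.
Bidding £42500: Eve has the top bid, wins, and pays the second-highest bid £35500. Payoff = £45500 − £35500 = £10000.
The bid only affects whether you win, not the price — here both bids land on the same side of the top rival bid, so the deviation is payoff-neutral.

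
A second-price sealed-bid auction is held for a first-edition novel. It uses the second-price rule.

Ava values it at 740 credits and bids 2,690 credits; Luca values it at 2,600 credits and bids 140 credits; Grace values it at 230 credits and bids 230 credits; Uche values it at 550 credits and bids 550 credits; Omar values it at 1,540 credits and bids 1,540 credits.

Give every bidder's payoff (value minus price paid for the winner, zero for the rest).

Bids in descending order: Ava 2,690 credits; Omar 1,540 credits; Uche 550 credits; Grace 230 credits; Luca 140 credits.
Ava has the top bid and wins; the price is the second-highest bid, 1,540 credits.
Ava's payoff = 740 credits − 1,540 credits = -800 credits. All other bidders lose, so their payoff is 0.

Ava -800 credits, Luca 0 credits, Grace 0 credits, Uche 0 credits, Omar 0 credits.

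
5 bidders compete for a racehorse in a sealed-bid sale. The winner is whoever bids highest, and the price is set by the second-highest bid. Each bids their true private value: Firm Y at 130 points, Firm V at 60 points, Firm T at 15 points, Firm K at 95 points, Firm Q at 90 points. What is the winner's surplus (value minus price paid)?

Sorted high to low: Firm Y 130 points, then Firm K 95 points, then Firm Q 90 points, then Firm V 60 points, then Firm T 15 points.
Firm Y wins with the top bid and pays the second-highest, 95 points.
Surplus = 130 points − 95 points = 35 points.

Winner's surplus: 35 points.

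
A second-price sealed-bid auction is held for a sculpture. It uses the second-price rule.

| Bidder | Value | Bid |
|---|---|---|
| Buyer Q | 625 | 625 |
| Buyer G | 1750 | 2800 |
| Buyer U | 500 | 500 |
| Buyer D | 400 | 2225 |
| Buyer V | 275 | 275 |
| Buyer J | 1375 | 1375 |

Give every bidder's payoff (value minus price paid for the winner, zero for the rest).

Payoffs: Buyer Q 0, Buyer G -475, Buyer U 0, Buyer D 0, Buyer V 0, Buyer J 0.

Ranking the bids: Buyer G 2800 > Buyer D 2225 > Buyer J 1375 > Buyer Q 625 > Buyer U 500 > Buyer V 275.
Buyer G has the top bid and wins; the price is the second-highest bid, 2225.
Buyer G's payoff = 1750 − 2225 = -475. All other bidders lose, so their payoff is 0.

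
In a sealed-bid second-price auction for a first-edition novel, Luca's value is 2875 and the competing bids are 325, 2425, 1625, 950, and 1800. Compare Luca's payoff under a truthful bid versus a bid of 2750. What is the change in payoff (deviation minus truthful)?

Payoff change: 0.

The highest competing bid is 2425.
Bidding truthfully at 2875: Luca has the top bid, wins, and pays the second-highest bid 2425. Payoff = 2875 − 2425 = 450.
Bidding 2750: Luca has the top bid, wins, and pays the second-highest bid 2425. Payoff = 2875 − 2425 = 450.
Change = 450 − 450 = 0.
The bid only affects whether you win, not the price — here both bids land on the same side of the top rival bid, so the deviation is payoff-neutral.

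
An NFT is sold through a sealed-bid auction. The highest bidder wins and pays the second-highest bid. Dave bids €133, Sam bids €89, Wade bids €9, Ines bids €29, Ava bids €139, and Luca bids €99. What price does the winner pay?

Sorted high to low: Ava €139, then Dave €133, then Luca €99, then Sam €89, then Ines €29, then Wade €9.
Ava has the highest bid, so Ava wins.
The second-highest bid is €133, so that is what Ava pays.

Price paid: €133.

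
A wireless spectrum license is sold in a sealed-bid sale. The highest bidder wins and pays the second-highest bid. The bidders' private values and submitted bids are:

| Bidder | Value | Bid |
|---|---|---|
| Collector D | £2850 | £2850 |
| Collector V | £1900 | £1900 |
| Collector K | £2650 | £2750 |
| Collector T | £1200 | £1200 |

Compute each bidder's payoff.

Sorted high to low: Collector D £2850 > Collector K £2750 > Collector V £1900 > Collector T £1200.
Collector D has the top bid and wins; the price is the second-highest bid, £2750.
Collector D's payoff = £2850 − £2750 = £100. All other bidders lose, so their payoff is 0.

Collector D £100, Collector V £0, Collector K £0, Collector T £0.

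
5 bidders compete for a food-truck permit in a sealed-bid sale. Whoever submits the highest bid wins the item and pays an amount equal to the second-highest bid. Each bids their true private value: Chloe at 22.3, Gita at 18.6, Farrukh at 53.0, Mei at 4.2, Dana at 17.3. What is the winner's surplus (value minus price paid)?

Winner's surplus: 30.7.

Ranking the bids: Farrukh 53.0 > Chloe 22.3 > Gita 18.6 > Dana 17.3 > Mei 4.2.
Farrukh wins with the top bid and pays the second-highest, 22.3.
Surplus = 53.0 − 22.3 = 30.7.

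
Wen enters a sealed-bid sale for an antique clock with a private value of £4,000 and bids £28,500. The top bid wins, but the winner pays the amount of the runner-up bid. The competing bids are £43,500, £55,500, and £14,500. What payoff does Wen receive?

£0

Highest competing bid: £55,500.
Wen's bid £28,500 is not the highest, so Wen loses, pays nothing, and earns zero payoff.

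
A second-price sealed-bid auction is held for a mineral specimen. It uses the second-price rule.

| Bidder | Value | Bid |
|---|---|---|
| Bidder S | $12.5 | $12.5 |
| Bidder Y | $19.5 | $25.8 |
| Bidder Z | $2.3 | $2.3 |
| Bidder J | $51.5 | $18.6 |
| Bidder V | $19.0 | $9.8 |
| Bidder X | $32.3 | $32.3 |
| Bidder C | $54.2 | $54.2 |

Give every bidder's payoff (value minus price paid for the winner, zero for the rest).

Bidder S $0.0, Bidder Y $0.0, Bidder Z $0.0, Bidder J $0.0, Bidder V $0.0, Bidder X $0.0, Bidder C $21.9.

Bids in descending order: Bidder C $54.2, then Bidder X $32.3, then Bidder Y $25.8, then Bidder J $18.6, then Bidder S $12.5, then Bidder V $9.8, then Bidder Z $2.3.
Bidder C has the top bid and wins; the price is the second-highest bid, $32.3.
Bidder C's payoff = $54.2 − $32.3 = $21.9. All other bidders lose, so their payoff is 0.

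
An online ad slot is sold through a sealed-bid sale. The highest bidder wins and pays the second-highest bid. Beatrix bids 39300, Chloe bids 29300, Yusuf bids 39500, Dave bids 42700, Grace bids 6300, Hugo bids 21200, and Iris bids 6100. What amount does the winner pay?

Ordered from highest: Dave 42700 > Yusuf 39500 > Beatrix 39300 > Chloe 29300 > Hugo 21200 > Grace 6300 > Iris 6100.
Dave has the highest bid, so Dave wins.
The second-highest bid is 39500, so that is what Dave pays.

The winner pays 39500.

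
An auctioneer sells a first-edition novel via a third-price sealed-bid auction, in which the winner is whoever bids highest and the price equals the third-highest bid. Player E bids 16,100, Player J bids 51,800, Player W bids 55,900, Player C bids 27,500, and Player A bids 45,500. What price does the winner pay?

Price paid: 45,500.

Sorted high to low: Player W 55,900 > Player J 51,800 > Player A 45,500 > Player C 27,500 > Player E 16,100.
Player W is the highest bidder, so Player W wins.
Under the third-price rule, the price is the third-highest bid: 45,500.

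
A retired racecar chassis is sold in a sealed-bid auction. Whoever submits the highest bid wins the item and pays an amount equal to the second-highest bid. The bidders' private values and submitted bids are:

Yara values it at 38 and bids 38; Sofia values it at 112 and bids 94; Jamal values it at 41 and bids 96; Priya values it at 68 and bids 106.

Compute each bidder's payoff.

Bids in descending order: Priya 106; Jamal 96; Sofia 94; Yara 38.
Priya has the top bid and wins; the price is the second-highest bid, 96.
Priya's payoff = 68 − 96 = -28. All other bidders lose, so their payoff is 0.

Payoffs: Yara 0, Sofia 0, Jamal 0, Priya -28.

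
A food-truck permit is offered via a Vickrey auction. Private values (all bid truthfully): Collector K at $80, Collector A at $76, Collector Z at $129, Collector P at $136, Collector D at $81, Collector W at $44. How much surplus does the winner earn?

Ordered from highest: Collector P $136 > Collector Z $129 > Collector D $81 > Collector K $80 > Collector A $76 > Collector W $44.
Collector P wins with the top bid and pays the second-highest, $129.
Surplus = $136 − $129 = $7.

$7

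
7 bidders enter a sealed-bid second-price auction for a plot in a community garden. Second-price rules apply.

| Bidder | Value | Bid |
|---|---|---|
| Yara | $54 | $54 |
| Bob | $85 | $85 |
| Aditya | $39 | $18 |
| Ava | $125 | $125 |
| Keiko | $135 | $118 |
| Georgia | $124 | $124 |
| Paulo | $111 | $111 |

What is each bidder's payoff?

Ordered from highest: Ava $125, then Georgia $124, then Keiko $118, then Paulo $111, then Bob $85, then Yara $54, then Aditya $18.
Ava has the top bid and wins; the price is the second-highest bid, $124.
Ava's payoff = $125 − $124 = $1. All other bidders lose, so their payoff is 0.

Yara $0, Bob $0, Aditya $0, Ava $1, Keiko $0, Georgia $0, Paulo $0.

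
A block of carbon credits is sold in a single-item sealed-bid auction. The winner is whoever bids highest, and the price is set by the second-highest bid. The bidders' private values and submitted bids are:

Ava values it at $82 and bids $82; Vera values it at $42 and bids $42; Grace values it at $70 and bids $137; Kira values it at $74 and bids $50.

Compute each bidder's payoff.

Sorted high to low: Grace $137; Ava $82; Kira $50; Vera $42.
Grace has the top bid and wins; the price is the second-highest bid, $82.
Grace's payoff = $70 − $82 = -$12. All other bidders lose, so their payoff is 0.

Payoffs: Ava $0, Vera $0, Grace -$12, Kira $0.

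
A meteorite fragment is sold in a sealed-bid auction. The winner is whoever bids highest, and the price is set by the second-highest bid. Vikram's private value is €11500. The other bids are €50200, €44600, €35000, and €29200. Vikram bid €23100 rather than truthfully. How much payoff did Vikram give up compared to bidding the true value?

The highest competing bid is €50200.
Bidding truthfully at €11500: the top bid is €50200 (a rival), so Vikram loses. Payoff = €0.
Bidding €23100: the top bid is €50200 (a rival), so Vikram loses. Payoff = €0.
Regret = truthful payoff − actual payoff = €0 − €0 = €0.

Regret: €0.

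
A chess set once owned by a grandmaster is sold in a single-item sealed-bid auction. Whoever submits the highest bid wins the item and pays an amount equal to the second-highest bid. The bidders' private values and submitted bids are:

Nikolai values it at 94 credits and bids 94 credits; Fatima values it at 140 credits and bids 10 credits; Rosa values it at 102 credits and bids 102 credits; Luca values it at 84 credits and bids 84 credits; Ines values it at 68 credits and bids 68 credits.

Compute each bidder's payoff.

Nikolai 0 credits, Fatima 0 credits, Rosa 8 credits, Luca 0 credits, Ines 0 credits.

Sorted high to low: Rosa 102 credits > Nikolai 94 credits > Luca 84 credits > Ines 68 credits > Fatima 10 credits.
Rosa has the top bid and wins; the price is the second-highest bid, 94 credits.
Rosa's payoff = 102 credits − 94 credits = 8 credits. All other bidders lose, so their payoff is 0.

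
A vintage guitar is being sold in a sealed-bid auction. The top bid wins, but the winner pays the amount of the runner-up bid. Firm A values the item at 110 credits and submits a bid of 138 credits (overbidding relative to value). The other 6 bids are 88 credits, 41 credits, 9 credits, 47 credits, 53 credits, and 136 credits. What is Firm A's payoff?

Highest competing bid: 136 credits.
Firm A's bid 138 credits is the highest overall, so Firm A wins and pays the second-highest bid, 136 credits.
Payoff = value − price = 110 credits − 136 credits = -26 credits.
Overbidding won the item at a price above value — truthful bidding would have avoided this loss.

Firm A's payoff: -26 credits.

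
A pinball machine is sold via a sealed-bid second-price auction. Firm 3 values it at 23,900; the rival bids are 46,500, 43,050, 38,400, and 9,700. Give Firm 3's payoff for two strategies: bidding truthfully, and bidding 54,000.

The highest competing bid is 46,500.
Bidding truthfully at 23,900: the top bid is 46,500 (a rival), so Firm 3 loses. Payoff = 0.
Bidding 54,000: Firm 3 has the top bid, wins, and pays the second-highest bid 46,500. Payoff = 23,900 − 46,500 = -22,600.
Deviating from a truthful bid can only lose payoff in a second-price auction — never gain.

Truthful: 0; alternative: -22,600.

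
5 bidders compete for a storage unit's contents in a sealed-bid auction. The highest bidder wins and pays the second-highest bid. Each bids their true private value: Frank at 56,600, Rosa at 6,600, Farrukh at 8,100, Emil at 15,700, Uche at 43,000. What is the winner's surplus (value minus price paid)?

Ordered from highest: Frank 56,600, then Uche 43,000, then Emil 15,700, then Farrukh 8,100, then Rosa 6,600.
Frank wins with the top bid and pays the second-highest, 43,000.
Surplus = 56,600 − 43,000 = 13,600.

Surplus = 13,600.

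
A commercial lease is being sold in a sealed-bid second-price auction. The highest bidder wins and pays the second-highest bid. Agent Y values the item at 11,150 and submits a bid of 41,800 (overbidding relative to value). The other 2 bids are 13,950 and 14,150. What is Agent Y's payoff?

Agent Y's payoff: -3,000.

Highest competing bid: 14,150.
Agent Y's bid 41,800 is the highest overall, so Agent Y wins and pays the second-highest bid, 14,150.
Payoff = value − price = 11,150 − 14,150 = -3,000.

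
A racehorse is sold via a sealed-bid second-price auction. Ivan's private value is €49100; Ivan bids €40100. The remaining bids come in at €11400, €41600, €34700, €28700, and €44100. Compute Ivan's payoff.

Highest competing bid: €44100.
Ivan's bid €40100 is not the highest, so Ivan loses, pays nothing, and earns zero payoff.

Ivan's payoff: €0.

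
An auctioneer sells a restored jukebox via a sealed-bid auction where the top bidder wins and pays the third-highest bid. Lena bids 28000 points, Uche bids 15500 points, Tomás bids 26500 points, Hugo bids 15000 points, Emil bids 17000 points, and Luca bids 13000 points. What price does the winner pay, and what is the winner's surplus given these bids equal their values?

Sorted high to low: Lena 28000 points; Tomás 26500 points; Emil 17000 points; Uche 15500 points; Hugo 15000 points; Luca 13000 points.
Lena is the highest bidder, so Lena wins.
Under the third-price rule, the price is the third-highest bid: 17000 points.
Surplus = 28000 points − 17000 points = 11000 points.

Price 17000 points; surplus 11000 points.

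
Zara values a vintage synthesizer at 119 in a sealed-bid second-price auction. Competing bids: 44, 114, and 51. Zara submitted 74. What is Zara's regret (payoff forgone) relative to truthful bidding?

The highest competing bid is 114.
Bidding truthfully at 119: Zara has the top bid, wins, and pays the second-highest bid 114. Payoff = 119 − 114 = 5.
Bidding 74: the top bid is 114 (a rival), so Zara loses. Payoff = 0.
Regret = truthful payoff − actual payoff = 5 − 0 = 5.
Deviating from a truthful bid can only lose payoff in a second-price auction — never gain.

5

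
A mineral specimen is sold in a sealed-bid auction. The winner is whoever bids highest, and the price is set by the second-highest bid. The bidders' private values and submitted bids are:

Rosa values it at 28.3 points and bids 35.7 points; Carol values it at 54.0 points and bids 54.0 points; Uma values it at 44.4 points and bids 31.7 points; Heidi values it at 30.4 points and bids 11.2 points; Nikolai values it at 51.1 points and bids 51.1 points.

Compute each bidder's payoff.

Ordered from highest: Carol 54.0 points, then Nikolai 51.1 points, then Rosa 35.7 points, then Uma 31.7 points, then Heidi 11.2 points.
Carol has the top bid and wins; the price is the second-highest bid, 51.1 points.
Carol's payoff = 54.0 points − 51.1 points = 2.9 points. All other bidders lose, so their payoff is 0.

Rosa 0.0 points, Carol 2.9 points, Uma 0.0 points, Heidi 0.0 points, Nikolai 0.0 points.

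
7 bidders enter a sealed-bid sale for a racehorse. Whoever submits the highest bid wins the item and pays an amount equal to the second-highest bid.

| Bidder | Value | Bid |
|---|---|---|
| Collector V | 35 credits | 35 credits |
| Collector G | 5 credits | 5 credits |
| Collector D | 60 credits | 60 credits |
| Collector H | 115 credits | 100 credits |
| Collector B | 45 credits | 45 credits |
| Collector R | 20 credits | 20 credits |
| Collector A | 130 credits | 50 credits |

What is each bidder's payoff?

Collector V 0 credits, Collector G 0 credits, Collector D 0 credits, Collector H 55 credits, Collector B 0 credits, Collector R 0 credits, Collector A 0 credits.

Ranking the bids: Collector H 100 credits, then Collector D 60 credits, then Collector A 50 credits, then Collector B 45 credits, then Collector V 35 credits, then Collector R 20 credits, then Collector G 5 credits.
Collector H has the top bid and wins; the price is the second-highest bid, 60 credits.
Collector H's payoff = 115 credits − 60 credits = 55 credits. All other bidders lose, so their payoff is 0.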